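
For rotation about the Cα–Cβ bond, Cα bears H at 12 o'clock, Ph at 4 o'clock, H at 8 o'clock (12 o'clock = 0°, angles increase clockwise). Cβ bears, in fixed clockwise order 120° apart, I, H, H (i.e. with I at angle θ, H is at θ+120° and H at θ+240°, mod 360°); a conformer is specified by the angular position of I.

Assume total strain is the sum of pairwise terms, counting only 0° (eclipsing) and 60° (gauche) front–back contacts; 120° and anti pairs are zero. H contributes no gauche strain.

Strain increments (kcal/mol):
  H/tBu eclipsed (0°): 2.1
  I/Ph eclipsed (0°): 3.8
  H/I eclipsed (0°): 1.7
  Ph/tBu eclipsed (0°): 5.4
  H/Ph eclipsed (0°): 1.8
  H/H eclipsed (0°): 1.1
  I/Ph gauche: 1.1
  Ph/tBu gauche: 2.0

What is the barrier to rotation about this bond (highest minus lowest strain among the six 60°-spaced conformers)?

6.0 kcal/mol

I at 0° (eclipsed): H–I eclipsed, Ph–H eclipsed, H–H eclipsed; 1.7 + 1.8 + 1.1 = 4.6 kcal/mol.
I at 60° (staggered): Ph–I gauche; 1.1 = 1.1 kcal/mol.
I at 120° (eclipsed): H–H eclipsed, Ph–I eclipsed, H–H eclipsed; 1.1 + 3.8 + 1.1 = 6.0 kcal/mol.
I at 180° (staggered): Ph–I gauche; 1.1 = 1.1 kcal/mol.
I at 240° (eclipsed): H–H eclipsed, Ph–H eclipsed, H–I eclipsed; 1.1 + 1.8 + 1.7 = 4.6 kcal/mol.
I at 300° (staggered): no non-H gauche contacts → 0.0 kcal/mol.
Max at 120° (6.0 kcal/mol), min at 300° (0.0 kcal/mol); barrier = 6.0 kcal/mol.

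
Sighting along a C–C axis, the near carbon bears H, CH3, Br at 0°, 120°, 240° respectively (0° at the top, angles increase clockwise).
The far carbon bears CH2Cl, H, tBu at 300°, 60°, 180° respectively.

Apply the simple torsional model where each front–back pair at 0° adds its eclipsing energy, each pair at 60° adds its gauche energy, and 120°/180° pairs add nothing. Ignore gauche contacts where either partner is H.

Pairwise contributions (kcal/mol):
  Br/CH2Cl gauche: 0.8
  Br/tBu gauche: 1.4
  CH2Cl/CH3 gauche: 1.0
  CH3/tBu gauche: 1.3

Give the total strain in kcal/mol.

This conformer (staggered): CH3–tBu gauche, Br–CH2Cl gauche, Br–tBu gauche; 1.3 + 0.8 + 1.4 = 3.5 kcal/mol.

3.5 kcal/mol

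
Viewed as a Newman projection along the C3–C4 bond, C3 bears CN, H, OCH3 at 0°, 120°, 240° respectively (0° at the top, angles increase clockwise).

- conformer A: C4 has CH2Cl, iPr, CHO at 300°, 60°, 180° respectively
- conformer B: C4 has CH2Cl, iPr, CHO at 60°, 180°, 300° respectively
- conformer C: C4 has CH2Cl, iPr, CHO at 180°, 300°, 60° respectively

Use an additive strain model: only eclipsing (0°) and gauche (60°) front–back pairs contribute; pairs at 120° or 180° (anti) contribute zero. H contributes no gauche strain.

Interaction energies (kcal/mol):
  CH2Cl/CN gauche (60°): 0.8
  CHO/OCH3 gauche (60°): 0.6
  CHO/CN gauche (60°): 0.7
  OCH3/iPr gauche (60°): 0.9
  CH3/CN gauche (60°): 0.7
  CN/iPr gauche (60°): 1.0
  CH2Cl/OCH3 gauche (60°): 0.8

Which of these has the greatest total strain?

A is staggered. CN at 0° is gauche with CH2Cl at 300° (0.8); CN at 0° is gauche with iPr at 60° (1.0); OCH3 at 240° is gauche with CH2Cl at 300° (0.8); OCH3 at 240° is gauche with CHO at 180° (0.6). Total 3.2 kcal/mol.
B is staggered. CN at 0° is gauche with CH2Cl at 60° (0.8); CN at 0° is gauche with CHO at 300° (0.7); OCH3 at 240° is gauche with iPr at 180° (0.9); OCH3 at 240° is gauche with CHO at 300° (0.6). Total 3.0 kcal/mol.
C is staggered. CN at 0° is gauche with iPr at 300° (1.0); CN at 0° is gauche with CHO at 60° (0.7); OCH3 at 240° is gauche with CH2Cl at 180° (0.8); OCH3 at 240° is gauche with iPr at 300° (0.9). Total 3.4 kcal/mol.
C has the highest total (3.4 kcal/mol).

C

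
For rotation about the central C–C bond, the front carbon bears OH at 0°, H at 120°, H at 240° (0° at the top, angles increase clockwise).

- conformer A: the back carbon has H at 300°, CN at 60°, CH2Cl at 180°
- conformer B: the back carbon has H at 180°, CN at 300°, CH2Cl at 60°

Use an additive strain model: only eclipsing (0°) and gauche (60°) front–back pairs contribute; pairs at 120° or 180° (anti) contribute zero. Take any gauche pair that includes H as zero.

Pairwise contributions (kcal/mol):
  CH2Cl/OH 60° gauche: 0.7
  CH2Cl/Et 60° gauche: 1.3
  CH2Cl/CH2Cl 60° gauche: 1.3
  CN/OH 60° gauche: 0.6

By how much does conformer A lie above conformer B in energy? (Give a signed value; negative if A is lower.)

-0.7 kcal/mol

A (staggered): OH(0°)/CN(60°) gauche 0.6 → 0.6 kcal/mol.
B (staggered): OH(0°)/CN(300°) gauche 0.6; OH(0°)/CH2Cl(60°) gauche 0.7 → 1.3 kcal/mol.
E(A) − E(B) = 0.6 − 1.3 = -0.7 kcal/mol.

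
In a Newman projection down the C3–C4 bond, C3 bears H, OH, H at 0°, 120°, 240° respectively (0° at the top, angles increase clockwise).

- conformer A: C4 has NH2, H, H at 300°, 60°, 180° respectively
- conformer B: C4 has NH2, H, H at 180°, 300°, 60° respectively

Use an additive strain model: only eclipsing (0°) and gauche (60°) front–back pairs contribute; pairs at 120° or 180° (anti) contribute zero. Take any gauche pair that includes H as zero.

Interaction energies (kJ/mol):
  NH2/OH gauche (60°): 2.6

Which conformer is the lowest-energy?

A

A (staggered): no non-H gauche contacts → 0.0 kJ/mol.
B (staggered): OH(120°)/NH2(180°) gauche 2.6 → 2.6 kJ/mol.
A has the lowest total (0.0 kJ/mol).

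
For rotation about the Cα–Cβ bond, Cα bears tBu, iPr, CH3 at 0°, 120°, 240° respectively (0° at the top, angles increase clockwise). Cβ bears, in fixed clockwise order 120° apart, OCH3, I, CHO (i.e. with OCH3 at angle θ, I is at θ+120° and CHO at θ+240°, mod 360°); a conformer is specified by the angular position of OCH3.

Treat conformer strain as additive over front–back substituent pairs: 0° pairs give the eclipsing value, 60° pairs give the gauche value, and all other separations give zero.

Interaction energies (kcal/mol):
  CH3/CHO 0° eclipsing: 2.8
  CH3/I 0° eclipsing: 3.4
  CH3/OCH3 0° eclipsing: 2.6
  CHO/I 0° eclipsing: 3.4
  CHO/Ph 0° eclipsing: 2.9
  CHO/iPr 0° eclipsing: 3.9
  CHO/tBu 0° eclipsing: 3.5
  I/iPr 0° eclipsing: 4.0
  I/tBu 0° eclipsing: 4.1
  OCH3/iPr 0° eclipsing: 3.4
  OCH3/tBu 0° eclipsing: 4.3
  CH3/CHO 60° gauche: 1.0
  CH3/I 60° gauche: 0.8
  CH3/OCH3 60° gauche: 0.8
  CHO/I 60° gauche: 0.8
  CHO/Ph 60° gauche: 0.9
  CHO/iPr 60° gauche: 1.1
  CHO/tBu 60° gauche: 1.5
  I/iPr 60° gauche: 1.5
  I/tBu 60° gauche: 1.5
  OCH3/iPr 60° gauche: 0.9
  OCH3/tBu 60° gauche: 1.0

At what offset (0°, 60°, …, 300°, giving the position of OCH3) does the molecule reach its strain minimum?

180°

OCH3 at 0° (eclipsed): tBu–OCH3 eclipsed, iPr–I eclipsed, CH3–CHO eclipsed; 4.3 + 4.0 + 2.8 = 11.1 kcal/mol.
OCH3 at 60° (staggered): tBu–OCH3 gauche, tBu–CHO gauche, iPr–OCH3 gauche, iPr–I gauche, CH3–I gauche, CH3–CHO gauche; 1.0 + 1.5 + 0.9 + 1.5 + 0.8 + 1.0 = 6.7 kcal/mol.
OCH3 at 120° (eclipsed): tBu–CHO eclipsed, iPr–OCH3 eclipsed, CH3–I eclipsed; 3.5 + 3.4 + 3.4 = 10.3 kcal/mol.
OCH3 at 180° (staggered): tBu–I gauche, tBu–CHO gauche, iPr–OCH3 gauche, iPr–CHO gauche, CH3–OCH3 gauche, CH3–I gauche; 1.5 + 1.5 + 0.9 + 1.1 + 0.8 + 0.8 = 6.6 kcal/mol.
OCH3 at 240° (eclipsed): tBu–I eclipsed, iPr–CHO eclipsed, CH3–OCH3 eclipsed; 4.1 + 3.9 + 2.6 = 10.6 kcal/mol.
OCH3 at 300° (staggered): tBu–OCH3 gauche, tBu–I gauche, iPr–I gauche, iPr–CHO gauche, CH3–OCH3 gauche, CH3–CHO gauche; 1.0 + 1.5 + 1.5 + 1.1 + 0.8 + 1.0 = 6.9 kcal/mol.
The minimum (6.6 kcal/mol) occurs with OCH3 at 180°.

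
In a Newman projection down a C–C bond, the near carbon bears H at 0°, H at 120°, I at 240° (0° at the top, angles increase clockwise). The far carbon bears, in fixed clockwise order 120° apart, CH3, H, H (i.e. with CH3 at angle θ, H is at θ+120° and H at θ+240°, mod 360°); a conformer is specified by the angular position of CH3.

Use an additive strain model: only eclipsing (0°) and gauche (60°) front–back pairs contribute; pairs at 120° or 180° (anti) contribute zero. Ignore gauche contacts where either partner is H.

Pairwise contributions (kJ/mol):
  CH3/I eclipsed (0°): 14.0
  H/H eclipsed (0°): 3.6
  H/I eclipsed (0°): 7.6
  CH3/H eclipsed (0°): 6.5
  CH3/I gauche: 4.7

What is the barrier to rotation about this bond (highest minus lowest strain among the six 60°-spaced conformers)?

CH3 at 0° (eclipsed): H(0°)/CH3(0°) eclipsed 6.5; H(120°)/H(120°) eclipsed 3.6; I(240°)/H(240°) eclipsed 7.6 → 17.7 kJ/mol.
CH3 at 60° (staggered): no non-H gauche contacts → 0.0 kJ/mol.
CH3 at 120° (eclipsed): H(0°)/H(0°) eclipsed 3.6; H(120°)/CH3(120°) eclipsed 6.5; I(240°)/H(240°) eclipsed 7.6 → 17.7 kJ/mol.
CH3 at 180° (staggered): I(240°)/CH3(180°) gauche 4.7 → 4.7 kJ/mol.
CH3 at 240° (eclipsed): H(0°)/H(0°) eclipsed 3.6; H(120°)/H(120°) eclipsed 3.6; I(240°)/CH3(240°) eclipsed 14.0 → 21.2 kJ/mol.
CH3 at 300° (staggered): I(240°)/CH3(300°) gauche 4.7 → 4.7 kJ/mol.
Max at 240° (21.2 kJ/mol), min at 60° (0.0 kJ/mol); barrier = 21.2 kJ/mol.

21.2 kJ/mol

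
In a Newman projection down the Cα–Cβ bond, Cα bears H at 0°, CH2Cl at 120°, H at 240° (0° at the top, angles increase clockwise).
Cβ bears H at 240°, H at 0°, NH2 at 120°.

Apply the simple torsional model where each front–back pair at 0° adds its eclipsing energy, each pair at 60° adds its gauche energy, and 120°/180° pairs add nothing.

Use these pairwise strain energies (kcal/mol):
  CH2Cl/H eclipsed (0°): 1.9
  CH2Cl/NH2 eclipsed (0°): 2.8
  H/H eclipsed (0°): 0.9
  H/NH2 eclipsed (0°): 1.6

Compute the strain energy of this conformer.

4.6 kcal/mol

This conformer (eclipsed): H–H eclipsed, CH2Cl–NH2 eclipsed, H–H eclipsed; 0.9 + 2.8 + 0.9 = 4.6 kcal/mol.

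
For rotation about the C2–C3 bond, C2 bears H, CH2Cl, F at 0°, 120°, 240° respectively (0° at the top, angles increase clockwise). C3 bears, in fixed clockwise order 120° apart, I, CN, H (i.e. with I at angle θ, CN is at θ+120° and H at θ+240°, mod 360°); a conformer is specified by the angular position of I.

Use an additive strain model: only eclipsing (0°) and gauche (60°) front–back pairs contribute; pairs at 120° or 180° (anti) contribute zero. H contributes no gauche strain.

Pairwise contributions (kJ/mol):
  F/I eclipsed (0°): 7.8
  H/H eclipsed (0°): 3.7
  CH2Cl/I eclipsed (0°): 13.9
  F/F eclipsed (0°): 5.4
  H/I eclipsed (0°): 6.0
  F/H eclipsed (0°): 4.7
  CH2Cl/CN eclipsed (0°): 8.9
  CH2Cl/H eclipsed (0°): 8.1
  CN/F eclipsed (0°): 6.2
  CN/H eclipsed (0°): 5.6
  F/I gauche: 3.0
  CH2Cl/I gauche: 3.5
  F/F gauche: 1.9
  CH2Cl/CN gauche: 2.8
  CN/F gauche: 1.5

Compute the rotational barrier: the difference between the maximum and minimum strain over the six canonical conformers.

I at 0° is eclipsed. H at 0° is eclipsed with I at 0° (6.0); CH2Cl at 120° is eclipsed with CN at 120° (8.9); F at 240° is eclipsed with H at 240° (4.7). Total 19.6 kJ/mol.
I at 60° is staggered. CH2Cl at 120° is gauche with I at 60° (3.5); CH2Cl at 120° is gauche with CN at 180° (2.8); F at 240° is gauche with CN at 180° (1.5). Total 7.8 kJ/mol.
I at 120° is eclipsed. H at 0° is eclipsed with H at 0° (3.7); CH2Cl at 120° is eclipsed with I at 120° (13.9); F at 240° is eclipsed with CN at 240° (6.2). Total 23.8 kJ/mol.
I at 180° is staggered. CH2Cl at 120° is gauche with I at 180° (3.5); F at 240° is gauche with I at 180° (3.0); F at 240° is gauche with CN at 300° (1.5). Total 8.0 kJ/mol.
I at 240° is eclipsed. H at 0° is eclipsed with CN at 0° (5.6); CH2Cl at 120° is eclipsed with H at 120° (8.1); F at 240° is eclipsed with I at 240° (7.8). Total 21.5 kJ/mol.
I at 300° is staggered. CH2Cl at 120° is gauche with CN at 60° (2.8); F at 240° is gauche with I at 300° (3.0). Total 5.8 kJ/mol.
Max at 120° (23.8 kJ/mol), min at 300° (5.8 kJ/mol); barrier = 18.0 kJ/mol.

18.0 kJ/mol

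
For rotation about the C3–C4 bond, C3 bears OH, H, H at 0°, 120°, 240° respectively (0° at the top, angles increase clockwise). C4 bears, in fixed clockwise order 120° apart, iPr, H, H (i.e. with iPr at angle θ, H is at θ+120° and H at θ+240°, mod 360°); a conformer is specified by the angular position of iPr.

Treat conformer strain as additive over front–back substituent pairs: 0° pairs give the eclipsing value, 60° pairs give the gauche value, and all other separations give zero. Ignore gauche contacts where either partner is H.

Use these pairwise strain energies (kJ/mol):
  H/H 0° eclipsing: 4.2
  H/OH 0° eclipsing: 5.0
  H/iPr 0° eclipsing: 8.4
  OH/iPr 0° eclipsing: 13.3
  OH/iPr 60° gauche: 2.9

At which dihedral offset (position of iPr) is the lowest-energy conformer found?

iPr at 0° (eclipsed): OH(0°)/iPr(0°) eclipsed 13.3; H(120°)/H(120°) eclipsed 4.2; H(240°)/H(240°) eclipsed 4.2 → 21.7 kJ/mol.
iPr at 60° (staggered): OH(0°)/iPr(60°) gauche 2.9 → 2.9 kJ/mol.
iPr at 120° (eclipsed): OH(0°)/H(0°) eclipsed 5.0; H(120°)/iPr(120°) eclipsed 8.4; H(240°)/H(240°) eclipsed 4.2 → 17.6 kJ/mol.
iPr at 180° (staggered): no non-H gauche contacts → 0.0 kJ/mol.
iPr at 240° (eclipsed): OH(0°)/H(0°) eclipsed 5.0; H(120°)/H(120°) eclipsed 4.2; H(240°)/iPr(240°) eclipsed 8.4 → 17.6 kJ/mol.
iPr at 300° (staggered): OH(0°)/iPr(300°) gauche 2.9 → 2.9 kJ/mol.
The minimum (0.0 kJ/mol) occurs with iPr at 180°.

180°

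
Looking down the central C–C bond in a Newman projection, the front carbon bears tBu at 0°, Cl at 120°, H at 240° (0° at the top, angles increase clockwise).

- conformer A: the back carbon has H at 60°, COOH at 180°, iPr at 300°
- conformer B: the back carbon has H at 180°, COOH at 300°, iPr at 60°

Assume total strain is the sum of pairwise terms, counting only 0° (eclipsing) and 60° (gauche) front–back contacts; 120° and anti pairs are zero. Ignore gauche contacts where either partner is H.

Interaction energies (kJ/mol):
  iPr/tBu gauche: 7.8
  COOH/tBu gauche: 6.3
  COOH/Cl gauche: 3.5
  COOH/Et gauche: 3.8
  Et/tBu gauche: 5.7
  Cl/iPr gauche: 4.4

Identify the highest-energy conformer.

B

A (staggered): tBu(0°)/iPr(300°) gauche 7.8; Cl(120°)/COOH(180°) gauche 3.5 → 11.3 kJ/mol.
B (staggered): tBu(0°)/COOH(300°) gauche 6.3; tBu(0°)/iPr(60°) gauche 7.8; Cl(120°)/iPr(60°) gauche 4.4 → 18.5 kJ/mol.
B has the highest total (18.5 kJ/mol).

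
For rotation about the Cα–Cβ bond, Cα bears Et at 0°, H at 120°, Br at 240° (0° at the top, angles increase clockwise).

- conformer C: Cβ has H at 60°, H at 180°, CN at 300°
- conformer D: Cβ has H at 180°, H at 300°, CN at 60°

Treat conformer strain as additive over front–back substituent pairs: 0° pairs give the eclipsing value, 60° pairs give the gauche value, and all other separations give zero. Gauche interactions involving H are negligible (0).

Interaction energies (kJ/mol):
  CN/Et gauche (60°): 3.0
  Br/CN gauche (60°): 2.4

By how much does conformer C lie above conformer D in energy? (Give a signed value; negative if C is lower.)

C (staggered): Et–CN gauche, Br–CN gauche; 3.0 + 2.4 = 5.4 kJ/mol.
D (staggered): Et–CN gauche; 3.0 = 3.0 kJ/mol.
E(C) − E(D) = 5.4 − 3.0 = +2.4 kJ/mol.

+2.4 kJ/mol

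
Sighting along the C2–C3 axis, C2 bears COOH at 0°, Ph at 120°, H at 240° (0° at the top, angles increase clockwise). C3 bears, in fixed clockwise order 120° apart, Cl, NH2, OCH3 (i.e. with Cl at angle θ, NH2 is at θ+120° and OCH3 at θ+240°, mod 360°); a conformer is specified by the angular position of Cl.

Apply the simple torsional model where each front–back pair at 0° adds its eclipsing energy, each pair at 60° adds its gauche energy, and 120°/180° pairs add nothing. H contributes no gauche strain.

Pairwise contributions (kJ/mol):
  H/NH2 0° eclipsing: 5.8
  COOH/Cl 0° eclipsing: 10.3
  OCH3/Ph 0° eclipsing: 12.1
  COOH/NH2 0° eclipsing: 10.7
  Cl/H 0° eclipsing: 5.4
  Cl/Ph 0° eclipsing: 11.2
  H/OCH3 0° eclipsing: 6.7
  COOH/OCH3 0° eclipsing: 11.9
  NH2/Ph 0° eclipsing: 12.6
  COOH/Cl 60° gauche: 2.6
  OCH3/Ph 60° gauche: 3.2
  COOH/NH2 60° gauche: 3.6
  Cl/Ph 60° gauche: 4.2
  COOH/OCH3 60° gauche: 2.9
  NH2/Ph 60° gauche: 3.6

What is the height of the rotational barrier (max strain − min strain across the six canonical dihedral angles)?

Cl at 0° is eclipsed. COOH at 0° is eclipsed with Cl at 0° (10.3); Ph at 120° is eclipsed with NH2 at 120° (12.6); H at 240° is eclipsed with OCH3 at 240° (6.7). Total 29.6 kJ/mol.
Cl at 60° is staggered. COOH at 0° is gauche with Cl at 60° (2.6); COOH at 0° is gauche with OCH3 at 300° (2.9); Ph at 120° is gauche with Cl at 60° (4.2); Ph at 120° is gauche with NH2 at 180° (3.6). Total 13.3 kJ/mol.
Cl at 120° is eclipsed. COOH at 0° is eclipsed with OCH3 at 0° (11.9); Ph at 120° is eclipsed with Cl at 120° (11.2); H at 240° is eclipsed with NH2 at 240° (5.8). Total 28.9 kJ/mol.
Cl at 180° is staggered. COOH at 0° is gauche with NH2 at 300° (3.6); COOH at 0° is gauche with OCH3 at 60° (2.9); Ph at 120° is gauche with Cl at 180° (4.2); Ph at 120° is gauche with OCH3 at 60° (3.2). Total 13.9 kJ/mol.
Cl at 240° is eclipsed. COOH at 0° is eclipsed with NH2 at 0° (10.7); Ph at 120° is eclipsed with OCH3 at 120° (12.1); H at 240° is eclipsed with Cl at 240° (5.4). Total 28.2 kJ/mol.
Cl at 300° is staggered. COOH at 0° is gauche with Cl at 300° (2.6); COOH at 0° is gauche with NH2 at 60° (3.6); Ph at 120° is gauche with NH2 at 60° (3.6); Ph at 120° is gauche with OCH3 at 180° (3.2). Total 13.0 kJ/mol.
Max at 0° (29.6 kJ/mol), min at 300° (13.0 kJ/mol); barrier = 16.6 kJ/mol.

16.6 kJ/mol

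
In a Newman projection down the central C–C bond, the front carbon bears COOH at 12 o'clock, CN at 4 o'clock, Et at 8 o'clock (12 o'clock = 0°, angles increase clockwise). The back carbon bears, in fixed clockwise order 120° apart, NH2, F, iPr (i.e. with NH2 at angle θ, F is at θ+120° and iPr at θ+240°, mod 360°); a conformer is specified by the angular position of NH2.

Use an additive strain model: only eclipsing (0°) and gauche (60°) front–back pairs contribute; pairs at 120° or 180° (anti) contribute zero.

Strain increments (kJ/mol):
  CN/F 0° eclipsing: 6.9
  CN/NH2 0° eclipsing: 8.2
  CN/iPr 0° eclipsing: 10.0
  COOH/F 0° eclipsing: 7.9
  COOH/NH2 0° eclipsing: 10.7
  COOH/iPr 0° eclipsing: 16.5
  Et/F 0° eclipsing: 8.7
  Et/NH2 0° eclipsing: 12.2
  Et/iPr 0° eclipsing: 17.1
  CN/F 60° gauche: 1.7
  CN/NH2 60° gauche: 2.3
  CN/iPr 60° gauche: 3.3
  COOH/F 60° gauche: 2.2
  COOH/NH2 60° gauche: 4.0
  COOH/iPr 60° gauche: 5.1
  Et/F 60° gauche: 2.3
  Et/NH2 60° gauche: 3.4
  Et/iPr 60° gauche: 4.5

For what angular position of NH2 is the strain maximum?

0°

NH2 at 0° is eclipsed. COOH at 0° is eclipsed with NH2 at 0° (10.7); CN at 120° is eclipsed with F at 120° (6.9); Et at 240° is eclipsed with iPr at 240° (17.1). Total 34.7 kJ/mol.
NH2 at 60° is staggered. COOH at 0° is gauche with NH2 at 60° (4.0); COOH at 0° is gauche with iPr at 300° (5.1); CN at 120° is gauche with NH2 at 60° (2.3); CN at 120° is gauche with F at 180° (1.7); Et at 240° is gauche with F at 180° (2.3); Et at 240° is gauche with iPr at 300° (4.5). Total 19.9 kJ/mol.
NH2 at 120° is eclipsed. COOH at 0° is eclipsed with iPr at 0° (16.5); CN at 120° is eclipsed with NH2 at 120° (8.2); Et at 240° is eclipsed with F at 240° (8.7). Total 33.4 kJ/mol.
NH2 at 180° is staggered. COOH at 0° is gauche with F at 300° (2.2); COOH at 0° is gauche with iPr at 60° (5.1); CN at 120° is gauche with NH2 at 180° (2.3); CN at 120° is gauche with iPr at 60° (3.3); Et at 240° is gauche with NH2 at 180° (3.4); Et at 240° is gauche with F at 300° (2.3). Total 18.6 kJ/mol.
NH2 at 240° is eclipsed. COOH at 0° is eclipsed with F at 0° (7.9); CN at 120° is eclipsed with iPr at 120° (10.0); Et at 240° is eclipsed with NH2 at 240° (12.2). Total 30.1 kJ/mol.
NH2 at 300° is staggered. COOH at 0° is gauche with NH2 at 300° (4.0); COOH at 0° is gauche with F at 60° (2.2); CN at 120° is gauche with F at 60° (1.7); CN at 120° is gauche with iPr at 180° (3.3); Et at 240° is gauche with NH2 at 300° (3.4); Et at 240° is gauche with iPr at 180° (4.5). Total 19.1 kJ/mol.
The maximum (34.7 kJ/mol) occurs with NH2 at 0°.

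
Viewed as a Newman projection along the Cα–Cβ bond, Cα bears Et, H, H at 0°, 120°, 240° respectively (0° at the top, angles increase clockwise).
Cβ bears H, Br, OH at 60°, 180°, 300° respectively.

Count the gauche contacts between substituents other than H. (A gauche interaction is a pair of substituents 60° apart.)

1

Non-H gauche pairs: Et(0°)/OH(300°) — 1 interaction.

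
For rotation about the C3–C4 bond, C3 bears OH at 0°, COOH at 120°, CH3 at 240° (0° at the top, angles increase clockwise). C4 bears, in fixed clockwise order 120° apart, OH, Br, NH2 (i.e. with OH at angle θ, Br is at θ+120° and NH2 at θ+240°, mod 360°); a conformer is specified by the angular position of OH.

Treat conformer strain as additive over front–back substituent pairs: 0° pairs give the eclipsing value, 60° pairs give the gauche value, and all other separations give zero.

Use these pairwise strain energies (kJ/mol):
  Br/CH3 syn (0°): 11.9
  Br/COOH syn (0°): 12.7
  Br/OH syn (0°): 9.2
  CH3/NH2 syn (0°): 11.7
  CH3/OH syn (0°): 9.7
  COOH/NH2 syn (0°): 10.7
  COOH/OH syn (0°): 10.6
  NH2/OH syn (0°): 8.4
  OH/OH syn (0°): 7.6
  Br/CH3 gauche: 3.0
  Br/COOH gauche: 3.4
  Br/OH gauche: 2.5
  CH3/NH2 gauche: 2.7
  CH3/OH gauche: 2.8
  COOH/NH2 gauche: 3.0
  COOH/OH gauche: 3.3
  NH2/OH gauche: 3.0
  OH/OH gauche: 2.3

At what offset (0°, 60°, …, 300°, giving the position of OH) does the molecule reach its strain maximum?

OH at 0° (eclipsed): OH–OH eclipsed, COOH–Br eclipsed, CH3–NH2 eclipsed; 7.6 + 12.7 + 11.7 = 32.0 kJ/mol.
OH at 60° (staggered): OH–OH gauche, OH–NH2 gauche, COOH–OH gauche, COOH–Br gauche, CH3–Br gauche, CH3–NH2 gauche; 2.3 + 3.0 + 3.3 + 3.4 + 3.0 + 2.7 = 17.7 kJ/mol.
OH at 120° (eclipsed): OH–NH2 eclipsed, COOH–OH eclipsed, CH3–Br eclipsed; 8.4 + 10.6 + 11.9 = 30.9 kJ/mol.
OH at 180° (staggered): OH–Br gauche, OH–NH2 gauche, COOH–OH gauche, COOH–NH2 gauche, CH3–OH gauche, CH3–Br gauche; 2.5 + 3.0 + 3.3 + 3.0 + 2.8 + 3.0 = 17.6 kJ/mol.
OH at 240° (eclipsed): OH–Br eclipsed, COOH–NH2 eclipsed, CH3–OH eclipsed; 9.2 + 10.7 + 9.7 = 29.6 kJ/mol.
OH at 300° (staggered): OH–OH gauche, OH–Br gauche, COOH–Br gauche, COOH–NH2 gauche, CH3–OH gauche, CH3–NH2 gauche; 2.3 + 2.5 + 3.4 + 3.0 + 2.8 + 2.7 = 16.7 kJ/mol.
The maximum (32.0 kJ/mol) occurs with OH at 0°.

0°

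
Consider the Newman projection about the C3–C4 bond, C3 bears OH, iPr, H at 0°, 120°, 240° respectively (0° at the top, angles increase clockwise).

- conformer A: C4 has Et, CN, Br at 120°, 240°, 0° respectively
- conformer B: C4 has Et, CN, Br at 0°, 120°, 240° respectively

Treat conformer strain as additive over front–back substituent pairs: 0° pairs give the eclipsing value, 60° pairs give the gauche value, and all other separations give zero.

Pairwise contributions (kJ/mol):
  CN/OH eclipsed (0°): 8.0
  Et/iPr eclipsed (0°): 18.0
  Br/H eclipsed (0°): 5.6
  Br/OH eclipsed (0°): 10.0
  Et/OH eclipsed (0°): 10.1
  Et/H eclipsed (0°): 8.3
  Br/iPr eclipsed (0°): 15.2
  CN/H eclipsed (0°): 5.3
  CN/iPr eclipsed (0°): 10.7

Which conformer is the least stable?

A

A (eclipsed): OH(0°)/Br(0°) eclipsed 10.0; iPr(120°)/Et(120°) eclipsed 18.0; H(240°)/CN(240°) eclipsed 5.3 → 33.3 kJ/mol.
B (eclipsed): OH(0°)/Et(0°) eclipsed 10.1; iPr(120°)/CN(120°) eclipsed 10.7; H(240°)/Br(240°) eclipsed 5.6 → 26.4 kJ/mol.
A has the highest total (33.3 kJ/mol).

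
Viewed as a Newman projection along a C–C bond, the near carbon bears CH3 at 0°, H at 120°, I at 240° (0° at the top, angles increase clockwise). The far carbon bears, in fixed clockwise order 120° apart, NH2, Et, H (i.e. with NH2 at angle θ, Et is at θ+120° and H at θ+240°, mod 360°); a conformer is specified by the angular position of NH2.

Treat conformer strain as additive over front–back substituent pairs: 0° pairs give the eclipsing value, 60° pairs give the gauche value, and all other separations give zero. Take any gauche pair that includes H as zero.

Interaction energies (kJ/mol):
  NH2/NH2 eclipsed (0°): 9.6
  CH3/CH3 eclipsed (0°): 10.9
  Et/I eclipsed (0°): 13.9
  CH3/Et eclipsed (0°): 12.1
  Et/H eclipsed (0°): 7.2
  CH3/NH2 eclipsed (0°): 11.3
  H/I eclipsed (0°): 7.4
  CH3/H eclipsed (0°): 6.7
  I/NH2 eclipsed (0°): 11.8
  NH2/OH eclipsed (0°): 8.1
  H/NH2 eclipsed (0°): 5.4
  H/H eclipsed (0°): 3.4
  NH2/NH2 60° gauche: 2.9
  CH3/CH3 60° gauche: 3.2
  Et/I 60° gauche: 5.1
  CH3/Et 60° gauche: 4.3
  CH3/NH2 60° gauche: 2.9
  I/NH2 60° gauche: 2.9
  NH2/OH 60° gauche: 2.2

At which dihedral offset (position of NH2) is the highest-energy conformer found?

240°

NH2 at 0° is eclipsed. CH3 at 0° is eclipsed with NH2 at 0° (11.3); H at 120° is eclipsed with Et at 120° (7.2); I at 240° is eclipsed with H at 240° (7.4). Total 25.9 kJ/mol.
NH2 at 60° is staggered. CH3 at 0° is gauche with NH2 at 60° (2.9); I at 240° is gauche with Et at 180° (5.1). Total 8.0 kJ/mol.
NH2 at 120° is eclipsed. CH3 at 0° is eclipsed with H at 0° (6.7); H at 120° is eclipsed with NH2 at 120° (5.4); I at 240° is eclipsed with Et at 240° (13.9). Total 26.0 kJ/mol.
NH2 at 180° is staggered. CH3 at 0° is gauche with Et at 300° (4.3); I at 240° is gauche with NH2 at 180° (2.9); I at 240° is gauche with Et at 300° (5.1). Total 12.3 kJ/mol.
NH2 at 240° is eclipsed. CH3 at 0° is eclipsed with Et at 0° (12.1); H at 120° is eclipsed with H at 120° (3.4); I at 240° is eclipsed with NH2 at 240° (11.8). Total 27.3 kJ/mol.
NH2 at 300° is staggered. CH3 at 0° is gauche with NH2 at 300° (2.9); CH3 at 0° is gauche with Et at 60° (4.3); I at 240° is gauche with NH2 at 300° (2.9). Total 10.1 kJ/mol.
The maximum (27.3 kJ/mol) occurs with NH2 at 240°.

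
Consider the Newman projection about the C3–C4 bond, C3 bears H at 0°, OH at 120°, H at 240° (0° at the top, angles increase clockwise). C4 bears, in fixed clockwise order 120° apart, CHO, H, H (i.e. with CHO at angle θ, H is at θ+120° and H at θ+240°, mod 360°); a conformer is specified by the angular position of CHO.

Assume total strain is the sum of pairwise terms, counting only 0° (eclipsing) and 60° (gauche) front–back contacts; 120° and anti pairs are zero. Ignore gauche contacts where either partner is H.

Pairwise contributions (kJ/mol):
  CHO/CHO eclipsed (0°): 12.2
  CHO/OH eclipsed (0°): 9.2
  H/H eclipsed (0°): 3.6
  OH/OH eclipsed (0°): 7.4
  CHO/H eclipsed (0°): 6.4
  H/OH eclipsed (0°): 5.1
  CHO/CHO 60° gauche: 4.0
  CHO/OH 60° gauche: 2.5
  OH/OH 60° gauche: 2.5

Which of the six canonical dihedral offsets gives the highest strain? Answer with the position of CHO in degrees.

CHO at 0° (eclipsed): H(0°)/CHO(0°) eclipsed 6.4; OH(120°)/H(120°) eclipsed 5.1; H(240°)/H(240°) eclipsed 3.6 → 15.1 kJ/mol.
CHO at 60° (staggered): OH(120°)/CHO(60°) gauche 2.5 → 2.5 kJ/mol.
CHO at 120° (eclipsed): H(0°)/H(0°) eclipsed 3.6; OH(120°)/CHO(120°) eclipsed 9.2; H(240°)/H(240°) eclipsed 3.6 → 16.4 kJ/mol.
CHO at 180° (staggered): OH(120°)/CHO(180°) gauche 2.5 → 2.5 kJ/mol.
CHO at 240° (eclipsed): H(0°)/H(0°) eclipsed 3.6; OH(120°)/H(120°) eclipsed 5.1; H(240°)/CHO(240°) eclipsed 6.4 → 15.1 kJ/mol.
CHO at 300° (staggered): no non-H gauche contacts → 0.0 kJ/mol.
The maximum (16.4 kJ/mol) occurs with CHO at 120°.

120°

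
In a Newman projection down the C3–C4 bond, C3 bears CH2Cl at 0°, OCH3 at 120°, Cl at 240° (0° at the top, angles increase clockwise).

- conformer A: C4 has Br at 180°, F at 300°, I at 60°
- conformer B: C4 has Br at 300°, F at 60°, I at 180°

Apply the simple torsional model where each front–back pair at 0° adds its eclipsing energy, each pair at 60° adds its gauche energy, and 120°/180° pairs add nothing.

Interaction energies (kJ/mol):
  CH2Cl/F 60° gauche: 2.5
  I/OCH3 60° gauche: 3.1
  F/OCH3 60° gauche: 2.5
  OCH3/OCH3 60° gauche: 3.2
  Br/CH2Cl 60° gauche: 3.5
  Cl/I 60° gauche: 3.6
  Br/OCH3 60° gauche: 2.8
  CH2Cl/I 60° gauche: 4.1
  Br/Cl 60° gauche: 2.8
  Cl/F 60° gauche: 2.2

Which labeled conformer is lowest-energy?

A

A (staggered): CH2Cl–F gauche, CH2Cl–I gauche, OCH3–Br gauche, OCH3–I gauche, Cl–Br gauche, Cl–F gauche; 2.5 + 4.1 + 2.8 + 3.1 + 2.8 + 2.2 = 17.5 kJ/mol.
B (staggered): CH2Cl–Br gauche, CH2Cl–F gauche, OCH3–F gauche, OCH3–I gauche, Cl–Br gauche, Cl–I gauche; 3.5 + 2.5 + 2.5 + 3.1 + 2.8 + 3.6 = 18.0 kJ/mol.
A has the lowest total (17.5 kJ/mol).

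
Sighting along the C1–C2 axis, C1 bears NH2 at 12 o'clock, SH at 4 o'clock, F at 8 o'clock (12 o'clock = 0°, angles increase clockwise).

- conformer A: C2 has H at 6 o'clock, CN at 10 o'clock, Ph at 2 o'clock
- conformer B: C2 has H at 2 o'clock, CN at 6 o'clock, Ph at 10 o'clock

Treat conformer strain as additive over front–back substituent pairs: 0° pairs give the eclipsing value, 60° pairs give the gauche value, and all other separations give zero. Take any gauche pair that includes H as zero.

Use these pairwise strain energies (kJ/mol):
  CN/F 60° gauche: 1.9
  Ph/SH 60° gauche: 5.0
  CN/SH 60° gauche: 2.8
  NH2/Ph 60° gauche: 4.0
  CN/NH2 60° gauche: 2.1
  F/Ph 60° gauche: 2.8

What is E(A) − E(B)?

A is staggered. NH2 at 0° is gauche with CN at 300° (2.1); NH2 at 0° is gauche with Ph at 60° (4.0); SH at 120° is gauche with Ph at 60° (5.0); F at 240° is gauche with CN at 300° (1.9). Total 13.0 kJ/mol.
B is staggered. NH2 at 0° is gauche with Ph at 300° (4.0); SH at 120° is gauche with CN at 180° (2.8); F at 240° is gauche with CN at 180° (1.9); F at 240° is gauche with Ph at 300° (2.8). Total 11.5 kJ/mol.
E(A) − E(B) = 13.0 − 11.5 = +1.5 kJ/mol.

+1.5 kJ/mol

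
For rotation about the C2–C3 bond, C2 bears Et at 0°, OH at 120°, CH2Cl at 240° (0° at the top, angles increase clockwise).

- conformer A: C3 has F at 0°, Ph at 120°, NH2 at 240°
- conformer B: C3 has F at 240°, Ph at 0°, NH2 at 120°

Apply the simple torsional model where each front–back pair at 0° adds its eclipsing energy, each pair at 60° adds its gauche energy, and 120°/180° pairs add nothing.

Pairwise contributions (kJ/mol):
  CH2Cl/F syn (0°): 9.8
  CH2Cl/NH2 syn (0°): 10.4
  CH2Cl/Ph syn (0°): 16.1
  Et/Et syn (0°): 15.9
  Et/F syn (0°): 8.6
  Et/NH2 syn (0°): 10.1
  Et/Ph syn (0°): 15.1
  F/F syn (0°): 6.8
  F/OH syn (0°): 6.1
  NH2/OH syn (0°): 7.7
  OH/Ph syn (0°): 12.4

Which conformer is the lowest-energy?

A (eclipsed): Et(0°)/F(0°) eclipsed 8.6; OH(120°)/Ph(120°) eclipsed 12.4; CH2Cl(240°)/NH2(240°) eclipsed 10.4 → 31.4 kJ/mol.
B (eclipsed): Et(0°)/Ph(0°) eclipsed 15.1; OH(120°)/NH2(120°) eclipsed 7.7; CH2Cl(240°)/F(240°) eclipsed 9.8 → 32.6 kJ/mol.
A has the lowest total (31.4 kJ/mol).

A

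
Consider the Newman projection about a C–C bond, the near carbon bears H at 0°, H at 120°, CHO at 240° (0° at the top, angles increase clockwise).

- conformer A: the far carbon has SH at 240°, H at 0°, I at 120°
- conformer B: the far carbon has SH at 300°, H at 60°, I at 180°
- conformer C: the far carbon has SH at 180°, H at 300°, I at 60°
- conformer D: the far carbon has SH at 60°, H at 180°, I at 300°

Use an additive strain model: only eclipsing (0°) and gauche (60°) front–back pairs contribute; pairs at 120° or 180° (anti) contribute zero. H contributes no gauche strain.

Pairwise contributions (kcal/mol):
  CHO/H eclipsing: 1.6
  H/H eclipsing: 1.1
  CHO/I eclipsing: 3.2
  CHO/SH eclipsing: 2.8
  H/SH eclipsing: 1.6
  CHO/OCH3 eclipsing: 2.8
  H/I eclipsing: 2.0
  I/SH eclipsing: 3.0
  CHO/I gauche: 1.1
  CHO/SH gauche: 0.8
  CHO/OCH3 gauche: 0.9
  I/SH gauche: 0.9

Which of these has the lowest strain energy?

C

A (eclipsed): H–H eclipsed, H–I eclipsed, CHO–SH eclipsed; 1.1 + 2.0 + 2.8 = 5.9 kcal/mol.
B (staggered): CHO–SH gauche, CHO–I gauche; 0.8 + 1.1 = 1.9 kcal/mol.
C (staggered): CHO–SH gauche; 0.8 = 0.8 kcal/mol.
D (staggered): CHO–I gauche; 1.1 = 1.1 kcal/mol.
C has the lowest total (0.8 kcal/mol).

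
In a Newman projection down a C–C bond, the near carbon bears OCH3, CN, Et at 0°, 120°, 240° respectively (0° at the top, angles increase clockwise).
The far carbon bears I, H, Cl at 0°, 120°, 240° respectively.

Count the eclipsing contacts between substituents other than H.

Non-H eclipsing pairs: OCH3(0°)/I(0°); Et(240°)/Cl(240°) — 2 interactions.

2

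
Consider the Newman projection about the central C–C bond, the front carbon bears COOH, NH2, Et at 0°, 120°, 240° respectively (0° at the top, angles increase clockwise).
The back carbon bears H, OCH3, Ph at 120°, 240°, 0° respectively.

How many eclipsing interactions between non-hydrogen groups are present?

Non-H eclipsing pairs: COOH(0°)/Ph(0°); Et(240°)/OCH3(240°) — 2 interactions.

2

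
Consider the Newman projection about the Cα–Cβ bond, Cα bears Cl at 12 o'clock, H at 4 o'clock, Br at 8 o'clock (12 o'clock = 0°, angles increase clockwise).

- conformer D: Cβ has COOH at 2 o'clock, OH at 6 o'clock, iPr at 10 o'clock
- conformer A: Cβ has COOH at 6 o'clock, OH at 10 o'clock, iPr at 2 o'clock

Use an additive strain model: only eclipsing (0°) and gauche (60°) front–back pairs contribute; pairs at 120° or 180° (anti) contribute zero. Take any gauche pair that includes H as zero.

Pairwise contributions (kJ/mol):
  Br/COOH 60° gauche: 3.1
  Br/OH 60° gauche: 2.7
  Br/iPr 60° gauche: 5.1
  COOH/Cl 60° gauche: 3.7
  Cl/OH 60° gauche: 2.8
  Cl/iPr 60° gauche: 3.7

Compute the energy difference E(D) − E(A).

+2.9 kJ/mol

D (staggered): Cl–COOH gauche, Cl–iPr gauche, Br–OH gauche, Br–iPr gauche; 3.7 + 3.7 + 2.7 + 5.1 = 15.2 kJ/mol.
A (staggered): Cl–OH gauche, Cl–iPr gauche, Br–COOH gauche, Br–OH gauche; 2.8 + 3.7 + 3.1 + 2.7 = 12.3 kJ/mol.
E(D) − E(A) = 15.2 − 12.3 = +2.9 kJ/mol.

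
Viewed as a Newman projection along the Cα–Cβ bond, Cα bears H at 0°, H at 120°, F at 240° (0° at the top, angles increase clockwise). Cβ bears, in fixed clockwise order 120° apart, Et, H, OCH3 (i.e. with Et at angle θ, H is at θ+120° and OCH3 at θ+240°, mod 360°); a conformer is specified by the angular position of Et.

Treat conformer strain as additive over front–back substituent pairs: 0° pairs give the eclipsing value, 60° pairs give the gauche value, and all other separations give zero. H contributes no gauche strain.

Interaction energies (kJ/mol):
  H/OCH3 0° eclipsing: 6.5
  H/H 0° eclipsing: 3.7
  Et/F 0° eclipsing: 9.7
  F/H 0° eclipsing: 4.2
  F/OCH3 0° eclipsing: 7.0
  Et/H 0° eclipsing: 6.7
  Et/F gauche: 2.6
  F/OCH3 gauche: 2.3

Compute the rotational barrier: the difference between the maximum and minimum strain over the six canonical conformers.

17.6 kJ/mol

Et at 0° (eclipsed): H(0°)/Et(0°) eclipsed 6.7; H(120°)/H(120°) eclipsed 3.7; F(240°)/OCH3(240°) eclipsed 7.0 → 17.4 kJ/mol.
Et at 60° (staggered): F(240°)/OCH3(300°) gauche 2.3 → 2.3 kJ/mol.
Et at 120° (eclipsed): H(0°)/OCH3(0°) eclipsed 6.5; H(120°)/Et(120°) eclipsed 6.7; F(240°)/H(240°) eclipsed 4.2 → 17.4 kJ/mol.
Et at 180° (staggered): F(240°)/Et(180°) gauche 2.6 → 2.6 kJ/mol.
Et at 240° (eclipsed): H(0°)/H(0°) eclipsed 3.7; H(120°)/OCH3(120°) eclipsed 6.5; F(240°)/Et(240°) eclipsed 9.7 → 19.9 kJ/mol.
Et at 300° (staggered): F(240°)/Et(300°) gauche 2.6; F(240°)/OCH3(180°) gauche 2.3 → 4.9 kJ/mol.
Max at 240° (19.9 kJ/mol), min at 60° (2.3 kJ/mol); barrier = 17.6 kJ/mol.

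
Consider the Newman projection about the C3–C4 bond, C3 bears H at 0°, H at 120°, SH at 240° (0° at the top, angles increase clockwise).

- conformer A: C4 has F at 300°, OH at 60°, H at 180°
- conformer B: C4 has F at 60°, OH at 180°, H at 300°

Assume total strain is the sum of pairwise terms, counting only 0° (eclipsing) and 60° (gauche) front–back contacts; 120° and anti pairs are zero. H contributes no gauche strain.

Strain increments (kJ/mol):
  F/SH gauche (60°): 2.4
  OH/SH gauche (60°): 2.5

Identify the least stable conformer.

A (staggered): SH(240°)/F(300°) gauche 2.4 → 2.4 kJ/mol.
B (staggered): SH(240°)/OH(180°) gauche 2.5 → 2.5 kJ/mol.
B has the highest total (2.5 kJ/mol).

B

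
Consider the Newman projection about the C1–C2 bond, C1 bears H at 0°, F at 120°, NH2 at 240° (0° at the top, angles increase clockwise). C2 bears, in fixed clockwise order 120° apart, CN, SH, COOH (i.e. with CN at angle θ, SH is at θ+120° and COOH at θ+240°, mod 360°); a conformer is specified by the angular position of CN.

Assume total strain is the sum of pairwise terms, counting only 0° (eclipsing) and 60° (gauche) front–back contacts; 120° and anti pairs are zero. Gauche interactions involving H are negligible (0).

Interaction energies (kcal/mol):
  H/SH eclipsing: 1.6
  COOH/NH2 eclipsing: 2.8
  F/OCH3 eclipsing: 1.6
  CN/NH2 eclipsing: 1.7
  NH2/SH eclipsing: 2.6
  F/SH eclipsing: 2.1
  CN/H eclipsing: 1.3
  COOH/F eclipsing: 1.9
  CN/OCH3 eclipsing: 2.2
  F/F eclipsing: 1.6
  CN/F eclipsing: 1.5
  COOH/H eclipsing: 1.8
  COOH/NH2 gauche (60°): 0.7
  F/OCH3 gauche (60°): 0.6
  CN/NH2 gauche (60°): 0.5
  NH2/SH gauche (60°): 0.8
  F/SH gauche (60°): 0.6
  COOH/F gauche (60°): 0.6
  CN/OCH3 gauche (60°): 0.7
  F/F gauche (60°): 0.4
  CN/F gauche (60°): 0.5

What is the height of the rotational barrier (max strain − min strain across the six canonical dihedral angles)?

CN at 0° is eclipsed. H at 0° is eclipsed with CN at 0° (1.3); F at 120° is eclipsed with SH at 120° (2.1); NH2 at 240° is eclipsed with COOH at 240° (2.8). Total 6.2 kcal/mol.
CN at 60° is staggered. F at 120° is gauche with CN at 60° (0.5); F at 120° is gauche with SH at 180° (0.6); NH2 at 240° is gauche with SH at 180° (0.8); NH2 at 240° is gauche with COOH at 300° (0.7). Total 2.6 kcal/mol.
CN at 120° is eclipsed. H at 0° is eclipsed with COOH at 0° (1.8); F at 120° is eclipsed with CN at 120° (1.5); NH2 at 240° is eclipsed with SH at 240° (2.6). Total 5.9 kcal/mol.
CN at 180° is staggered. F at 120° is gauche with CN at 180° (0.5); F at 120° is gauche with COOH at 60° (0.6); NH2 at 240° is gauche with CN at 180° (0.5); NH2 at 240° is gauche with SH at 300° (0.8). Total 2.4 kcal/mol.
CN at 240° is eclipsed. H at 0° is eclipsed with SH at 0° (1.6); F at 120° is eclipsed with COOH at 120° (1.9); NH2 at 240° is eclipsed with CN at 240° (1.7). Total 5.2 kcal/mol.
CN at 300° is staggered. F at 120° is gauche with SH at 60° (0.6); F at 120° is gauche with COOH at 180° (0.6); NH2 at 240° is gauche with CN at 300° (0.5); NH2 at 240° is gauche with COOH at 180° (0.7). Total 2.4 kcal/mol.
Max at 0° (6.2 kcal/mol), min at 180° (2.4 kcal/mol); barrier = 3.8 kcal/mol.

3.8 kcal/mol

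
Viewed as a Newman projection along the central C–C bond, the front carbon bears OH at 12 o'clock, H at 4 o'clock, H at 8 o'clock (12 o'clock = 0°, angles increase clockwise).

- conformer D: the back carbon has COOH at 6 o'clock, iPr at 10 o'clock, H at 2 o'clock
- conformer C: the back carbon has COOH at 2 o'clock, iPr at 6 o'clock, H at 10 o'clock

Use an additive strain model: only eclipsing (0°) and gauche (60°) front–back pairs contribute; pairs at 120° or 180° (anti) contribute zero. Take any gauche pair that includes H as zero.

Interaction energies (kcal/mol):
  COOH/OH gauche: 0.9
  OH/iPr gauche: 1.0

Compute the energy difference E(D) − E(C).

+0.1 kcal/mol

D (staggered): OH(0°)/iPr(300°) gauche 1.0 → 1.0 kcal/mol.
C (staggered): OH(0°)/COOH(60°) gauche 0.9 → 0.9 kcal/mol.
E(D) − E(C) = 1.0 − 0.9 = +0.1 kcal/mol.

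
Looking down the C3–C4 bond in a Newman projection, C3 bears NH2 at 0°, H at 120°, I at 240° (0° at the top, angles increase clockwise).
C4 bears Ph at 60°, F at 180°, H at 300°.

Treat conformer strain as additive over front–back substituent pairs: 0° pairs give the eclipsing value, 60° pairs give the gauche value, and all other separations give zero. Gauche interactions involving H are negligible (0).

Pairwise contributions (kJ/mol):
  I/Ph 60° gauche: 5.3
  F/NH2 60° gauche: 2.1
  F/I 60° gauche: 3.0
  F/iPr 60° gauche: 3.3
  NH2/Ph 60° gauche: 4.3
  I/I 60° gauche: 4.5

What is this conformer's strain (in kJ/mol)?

7.3 kJ/mol

This conformer is staggered. NH2 at 0° is gauche with Ph at 60° (4.3); I at 240° is gauche with F at 180° (3.0). Total 7.3 kJ/mol.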